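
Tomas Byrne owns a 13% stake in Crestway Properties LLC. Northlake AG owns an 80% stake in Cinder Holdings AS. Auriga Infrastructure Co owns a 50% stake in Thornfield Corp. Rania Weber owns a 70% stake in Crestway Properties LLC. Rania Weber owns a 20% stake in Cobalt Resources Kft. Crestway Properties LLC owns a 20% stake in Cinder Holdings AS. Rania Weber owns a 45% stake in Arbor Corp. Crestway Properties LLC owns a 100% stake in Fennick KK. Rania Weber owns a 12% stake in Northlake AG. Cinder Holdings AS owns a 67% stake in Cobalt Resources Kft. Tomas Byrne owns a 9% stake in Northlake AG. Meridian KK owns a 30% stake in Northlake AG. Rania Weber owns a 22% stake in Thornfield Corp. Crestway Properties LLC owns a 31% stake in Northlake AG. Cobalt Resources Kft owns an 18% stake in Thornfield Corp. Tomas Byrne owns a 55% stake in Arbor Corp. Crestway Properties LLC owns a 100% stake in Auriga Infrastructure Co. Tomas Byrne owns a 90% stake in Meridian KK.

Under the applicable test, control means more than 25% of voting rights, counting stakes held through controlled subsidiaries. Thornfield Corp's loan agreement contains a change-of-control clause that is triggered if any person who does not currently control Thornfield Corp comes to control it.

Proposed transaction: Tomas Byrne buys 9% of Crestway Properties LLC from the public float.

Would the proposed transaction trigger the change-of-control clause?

No

The purchase changes only Tomas's holdings, so Tomas is the only person who could newly come to control Thornfield.
Tomas holds 90% of Meridian, so Tomas controls Meridian.
Meridian and Tomas together hold 30% + 9% = 39% of Northlake, so Tomas controls Northlake.
Northlake holds 80% of Cinder, so Tomas controls Cinder.
Cinder holds 67% of Cobalt, so Tomas controls Cobalt.
Tomas holds 55% of Arbor, so Tomas controls Arbor.
In Thornfield, Tomas's side holds only 18%, not > 25%.
So before the transaction, Tomas does not control Thornfield.
After the purchase, Tomas's direct stake in Crestway rises to 13% + 9% = 22%.
Tomas's side now holds 22% of Crestway, not > 25%, so Tomas still does not control Crestway.
After the transaction, Tomas's side holds 18% of Thornfield, not > 25%, so Tomas still does not control Thornfield.
No new person acquires control, so the clause is not triggered.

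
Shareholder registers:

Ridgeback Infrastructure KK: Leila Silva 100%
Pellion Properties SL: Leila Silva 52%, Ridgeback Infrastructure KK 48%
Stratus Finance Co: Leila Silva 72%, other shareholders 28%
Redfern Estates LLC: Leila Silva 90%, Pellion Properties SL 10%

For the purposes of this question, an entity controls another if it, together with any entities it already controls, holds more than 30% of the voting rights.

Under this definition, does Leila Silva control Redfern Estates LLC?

Leila holds 100% of Ridgeback, so Leila controls Ridgeback.
Leila and Ridgeback together hold 52% + 48% = 100% of Pellion, so Leila controls Pellion.
Leila and Pellion together hold 90% + 10% = 100% of Redfern, so Leila controls Redfern.

Yes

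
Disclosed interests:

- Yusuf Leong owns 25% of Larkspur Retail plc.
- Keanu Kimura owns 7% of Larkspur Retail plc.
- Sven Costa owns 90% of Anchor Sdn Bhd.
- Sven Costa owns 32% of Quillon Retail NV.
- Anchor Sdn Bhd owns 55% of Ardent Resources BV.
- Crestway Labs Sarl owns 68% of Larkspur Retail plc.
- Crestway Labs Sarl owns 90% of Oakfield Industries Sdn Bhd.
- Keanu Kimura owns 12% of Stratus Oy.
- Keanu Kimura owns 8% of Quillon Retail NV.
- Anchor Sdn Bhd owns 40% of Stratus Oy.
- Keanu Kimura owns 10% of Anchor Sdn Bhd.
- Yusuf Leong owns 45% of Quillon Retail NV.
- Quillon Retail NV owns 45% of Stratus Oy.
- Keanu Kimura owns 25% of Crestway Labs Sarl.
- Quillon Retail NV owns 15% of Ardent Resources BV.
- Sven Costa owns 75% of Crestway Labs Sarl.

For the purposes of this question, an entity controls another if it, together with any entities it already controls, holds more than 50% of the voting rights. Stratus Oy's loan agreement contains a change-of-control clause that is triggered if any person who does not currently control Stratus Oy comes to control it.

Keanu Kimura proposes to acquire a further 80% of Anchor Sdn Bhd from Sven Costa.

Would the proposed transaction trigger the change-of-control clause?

The purchase adds only to Keanu's holdings (Sven's stake shrinks), so Keanu is the only person who could newly come to control Stratus.
Keanu's largest direct stake is 25% in Crestway, which does not meet the threshold, so Keanu controls no company.
In Stratus, Keanu's side holds only 12%, not > 50%.
So before the transaction, Keanu does not control Stratus.
After the purchase, Keanu's direct stake in Anchor rises to 10% + 80% = 90%, and Sven's stake falls to 10%.
Keanu holds 90% of Anchor, so Keanu controls Anchor.
Anchor and Keanu together hold 40% + 12% = 52% of Stratus, so Keanu controls Stratus.
Keanu did not control Stratus before and does after, so the clause is triggered.

Yes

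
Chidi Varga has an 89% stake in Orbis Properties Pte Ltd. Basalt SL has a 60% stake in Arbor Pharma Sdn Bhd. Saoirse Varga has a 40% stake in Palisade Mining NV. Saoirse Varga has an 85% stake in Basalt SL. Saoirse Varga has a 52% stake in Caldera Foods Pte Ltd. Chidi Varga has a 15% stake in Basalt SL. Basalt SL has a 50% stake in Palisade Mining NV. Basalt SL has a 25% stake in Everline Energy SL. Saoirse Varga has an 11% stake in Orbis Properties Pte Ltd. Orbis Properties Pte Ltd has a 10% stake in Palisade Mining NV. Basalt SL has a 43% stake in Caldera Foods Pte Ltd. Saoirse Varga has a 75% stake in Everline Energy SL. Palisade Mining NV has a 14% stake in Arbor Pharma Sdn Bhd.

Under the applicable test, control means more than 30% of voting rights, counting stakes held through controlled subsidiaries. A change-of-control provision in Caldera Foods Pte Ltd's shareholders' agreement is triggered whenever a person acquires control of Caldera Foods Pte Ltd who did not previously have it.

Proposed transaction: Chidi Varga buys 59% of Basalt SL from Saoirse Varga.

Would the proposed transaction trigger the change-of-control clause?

The purchase adds only to Chidi's holdings (Saoirse's stake shrinks), so Chidi is the only person who could newly come to control Caldera.
Chidi holds 89% of Orbis, so Chidi controls Orbis.
Neither Chidi nor any entity Chidi controls holds any voting interest in Caldera.
So before the transaction, Chidi does not control Caldera.
After the purchase, Chidi's direct stake in Basalt rises to 15% + 59% = 74%, and Saoirse's stake falls to 26%.
Chidi holds 74% of Basalt, so Chidi controls Basalt.
Basalt holds 43% of Caldera, so Chidi controls Caldera.
Chidi did not control Caldera before and does after, so the clause is triggered.

Yes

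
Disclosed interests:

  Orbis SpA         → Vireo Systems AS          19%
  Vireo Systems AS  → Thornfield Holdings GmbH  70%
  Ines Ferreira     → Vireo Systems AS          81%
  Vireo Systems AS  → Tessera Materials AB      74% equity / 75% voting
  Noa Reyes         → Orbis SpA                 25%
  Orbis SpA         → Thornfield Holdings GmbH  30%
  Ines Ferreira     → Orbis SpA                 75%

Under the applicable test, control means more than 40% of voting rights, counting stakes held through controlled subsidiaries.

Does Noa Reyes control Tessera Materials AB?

No

Noa's largest direct stake is 25% in Orbis, which does not meet the threshold, so Noa controls no company.
Neither Noa nor any entity Noa controls holds any voting interest in Tessera.
So Noa does not control Tessera.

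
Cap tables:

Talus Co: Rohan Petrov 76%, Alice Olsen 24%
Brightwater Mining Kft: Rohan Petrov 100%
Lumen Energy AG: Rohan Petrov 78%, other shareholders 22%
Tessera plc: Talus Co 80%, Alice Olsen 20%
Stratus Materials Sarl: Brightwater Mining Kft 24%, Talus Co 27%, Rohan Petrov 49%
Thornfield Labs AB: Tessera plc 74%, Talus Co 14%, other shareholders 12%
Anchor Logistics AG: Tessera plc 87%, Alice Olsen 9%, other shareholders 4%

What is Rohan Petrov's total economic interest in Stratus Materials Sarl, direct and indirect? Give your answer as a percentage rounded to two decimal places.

Rohan reaches Stratus along 3 paths.
Via Brightwater: 100% × 24% = 24%.
Via Talus: 76% × 27% = 20.52%.
Direct stake: 49% = 49%.
Total: 24% + 20.52% + 49% = 93.52%.

93.52%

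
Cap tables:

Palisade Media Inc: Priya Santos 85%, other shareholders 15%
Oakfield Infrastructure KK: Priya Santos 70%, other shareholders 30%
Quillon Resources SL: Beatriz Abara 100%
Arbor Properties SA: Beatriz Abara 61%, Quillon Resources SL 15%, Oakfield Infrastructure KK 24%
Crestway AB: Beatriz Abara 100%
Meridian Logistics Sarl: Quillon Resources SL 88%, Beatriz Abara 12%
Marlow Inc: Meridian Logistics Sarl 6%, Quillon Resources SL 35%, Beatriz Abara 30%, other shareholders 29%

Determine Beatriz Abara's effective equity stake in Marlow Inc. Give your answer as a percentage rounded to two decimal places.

71.00%

Beatriz reaches Marlow along 4 paths.
Via Quillon → Meridian: 100% × 88% × 6% = 5.28%.
Via Meridian: 12% × 6% = 0.72%.
Via Quillon: 100% × 35% = 35%.
Direct stake: 30% = 30%.
Total: 5.28% + 0.72% + 35% + 30% = 71%.
Rounded: 71.00%.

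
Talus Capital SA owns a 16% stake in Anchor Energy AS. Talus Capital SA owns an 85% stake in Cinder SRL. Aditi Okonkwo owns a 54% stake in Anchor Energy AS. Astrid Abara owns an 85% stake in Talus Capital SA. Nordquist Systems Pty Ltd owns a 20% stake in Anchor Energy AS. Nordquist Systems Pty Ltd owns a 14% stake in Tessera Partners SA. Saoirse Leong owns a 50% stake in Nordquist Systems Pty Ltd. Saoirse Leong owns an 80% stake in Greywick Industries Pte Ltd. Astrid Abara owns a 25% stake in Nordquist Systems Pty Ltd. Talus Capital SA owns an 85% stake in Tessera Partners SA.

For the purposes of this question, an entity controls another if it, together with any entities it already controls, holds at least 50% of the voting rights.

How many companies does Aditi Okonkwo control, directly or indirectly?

1

Aditi holds 54% of Anchor, so Aditi controls Anchor.
No other company's threshold is met.
Aditi controls 1 company.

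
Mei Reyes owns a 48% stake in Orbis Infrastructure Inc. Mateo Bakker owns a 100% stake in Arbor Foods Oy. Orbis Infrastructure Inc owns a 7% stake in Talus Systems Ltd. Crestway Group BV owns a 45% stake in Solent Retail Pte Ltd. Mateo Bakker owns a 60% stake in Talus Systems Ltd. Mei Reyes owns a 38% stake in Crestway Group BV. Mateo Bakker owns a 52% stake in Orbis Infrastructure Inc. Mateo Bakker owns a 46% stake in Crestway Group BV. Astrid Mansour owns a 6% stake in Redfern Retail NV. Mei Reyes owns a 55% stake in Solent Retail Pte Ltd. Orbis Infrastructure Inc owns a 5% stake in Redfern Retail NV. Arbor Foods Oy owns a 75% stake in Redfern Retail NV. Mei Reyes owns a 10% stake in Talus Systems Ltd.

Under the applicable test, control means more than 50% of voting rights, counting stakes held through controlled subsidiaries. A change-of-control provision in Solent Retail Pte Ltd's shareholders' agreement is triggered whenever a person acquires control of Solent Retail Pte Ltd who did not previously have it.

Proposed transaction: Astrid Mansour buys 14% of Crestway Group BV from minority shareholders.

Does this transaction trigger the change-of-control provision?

No

The purchase changes only Astrid's holdings, so Astrid is the only person who could newly come to control Solent.
Astrid's largest direct stake is 6% in Redfern, which does not meet the threshold, so Astrid controls no company.
Neither Astrid nor any entity Astrid controls holds any voting interest in Solent.
So before the transaction, Astrid does not control Solent.
After the purchase, Astrid holds 14% of Crestway directly.
Astrid's side now holds 14% of Crestway, not > 50%, so Astrid still does not control Crestway.
After the transaction, neither Astrid nor any entity Astrid controls holds a voting interest in Solent, so Astrid still does not control it.
No new person acquires control, so the clause is not triggered.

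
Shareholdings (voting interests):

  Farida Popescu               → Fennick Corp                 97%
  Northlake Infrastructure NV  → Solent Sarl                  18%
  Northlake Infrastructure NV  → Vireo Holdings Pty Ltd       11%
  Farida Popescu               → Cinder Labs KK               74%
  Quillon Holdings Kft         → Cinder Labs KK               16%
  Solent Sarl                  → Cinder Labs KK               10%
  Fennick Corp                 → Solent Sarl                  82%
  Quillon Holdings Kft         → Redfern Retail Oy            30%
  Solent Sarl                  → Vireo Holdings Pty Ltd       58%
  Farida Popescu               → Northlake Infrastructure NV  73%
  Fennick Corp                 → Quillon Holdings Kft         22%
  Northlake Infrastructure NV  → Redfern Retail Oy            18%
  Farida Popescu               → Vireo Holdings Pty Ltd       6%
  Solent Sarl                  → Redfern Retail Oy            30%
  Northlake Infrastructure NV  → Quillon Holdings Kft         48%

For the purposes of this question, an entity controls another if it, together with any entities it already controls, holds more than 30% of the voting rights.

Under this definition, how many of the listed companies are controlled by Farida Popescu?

Farida holds 97% of Fennick, so Farida controls Fennick.
Farida holds 73% of Northlake, so Farida controls Northlake.
Fennick and Northlake together hold 82% + 18% = 100% of Solent, so Farida controls Solent.
Northlake and Fennick together hold 48% + 22% = 70% of Quillon, so Farida controls Quillon.
Solent and Northlake and Farida together hold 58% + 11% + 6% = 75% of Vireo, so Farida controls Vireo.
Farida and Solent and Quillon together hold 74% + 10% + 16% = 100% of Cinder, so Farida controls Cinder.
Northlake and Quillon and Solent together hold 18% + 30% + 30% = 78% of Redfern, so Farida controls Redfern.
Farida controls 7 companies.

7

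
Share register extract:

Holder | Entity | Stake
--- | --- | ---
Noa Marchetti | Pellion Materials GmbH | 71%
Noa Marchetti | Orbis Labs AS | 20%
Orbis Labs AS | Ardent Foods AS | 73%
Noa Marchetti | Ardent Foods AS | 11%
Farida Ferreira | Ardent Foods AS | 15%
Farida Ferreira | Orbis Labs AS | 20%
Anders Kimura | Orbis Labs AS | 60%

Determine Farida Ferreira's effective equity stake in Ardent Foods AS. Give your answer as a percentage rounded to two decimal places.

Farida reaches Ardent along 2 paths.
Via Orbis: 20% × 73% = 14.6%.
Direct stake: 15% = 15%.
Total: 14.6% + 15% = 29.6%.
Rounded: 29.60%.

29.60%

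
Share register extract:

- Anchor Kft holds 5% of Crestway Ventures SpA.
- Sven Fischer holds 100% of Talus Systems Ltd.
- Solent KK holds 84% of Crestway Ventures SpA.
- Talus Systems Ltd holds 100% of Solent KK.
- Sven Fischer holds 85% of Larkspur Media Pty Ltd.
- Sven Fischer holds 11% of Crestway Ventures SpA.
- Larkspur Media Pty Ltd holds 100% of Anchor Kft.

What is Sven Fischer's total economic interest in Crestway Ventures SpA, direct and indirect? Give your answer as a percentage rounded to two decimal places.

99.25%

Sven reaches Crestway along 3 paths.
Via Larkspur → Anchor: 85% × 100% × 5% = 4.25%.
Via Talus → Solent: 100% × 100% × 84% = 84%.
Direct stake: 11% = 11%.
Total: 4.25% + 84% + 11% = 99.25%.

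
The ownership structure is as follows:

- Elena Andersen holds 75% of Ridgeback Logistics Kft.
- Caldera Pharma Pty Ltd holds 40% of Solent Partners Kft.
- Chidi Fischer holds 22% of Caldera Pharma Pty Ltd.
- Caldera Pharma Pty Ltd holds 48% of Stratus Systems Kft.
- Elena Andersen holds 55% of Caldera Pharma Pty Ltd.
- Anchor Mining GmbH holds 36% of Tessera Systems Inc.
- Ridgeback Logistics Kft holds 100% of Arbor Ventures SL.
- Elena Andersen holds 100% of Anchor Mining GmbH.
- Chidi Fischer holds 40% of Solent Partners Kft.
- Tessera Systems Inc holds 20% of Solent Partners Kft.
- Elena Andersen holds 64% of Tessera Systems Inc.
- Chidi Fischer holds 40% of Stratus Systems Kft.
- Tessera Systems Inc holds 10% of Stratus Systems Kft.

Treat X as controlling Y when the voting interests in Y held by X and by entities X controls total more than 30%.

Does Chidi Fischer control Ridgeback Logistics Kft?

No

Chidi holds 40% of Solent, so Chidi controls Solent.
Chidi holds 40% of Stratus, so Chidi controls Stratus.
Neither Chidi nor any entity Chidi controls holds any voting interest in Ridgeback.
So Chidi does not control Ridgeback.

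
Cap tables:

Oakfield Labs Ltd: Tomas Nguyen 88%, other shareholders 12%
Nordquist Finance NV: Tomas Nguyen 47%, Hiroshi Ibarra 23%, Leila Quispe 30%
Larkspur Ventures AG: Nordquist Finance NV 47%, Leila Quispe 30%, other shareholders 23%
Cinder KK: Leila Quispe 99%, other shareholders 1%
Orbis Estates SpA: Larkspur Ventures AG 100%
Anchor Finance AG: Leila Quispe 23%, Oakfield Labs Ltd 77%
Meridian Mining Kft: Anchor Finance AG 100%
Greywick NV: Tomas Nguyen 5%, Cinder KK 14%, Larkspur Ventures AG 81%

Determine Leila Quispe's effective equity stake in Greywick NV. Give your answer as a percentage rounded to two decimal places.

Leila reaches Greywick along 3 paths.
Via Cinder: 99% × 14% = 13.86%.
Via Nordquist → Larkspur: 30% × 47% × 81% = 11.421%.
Via Larkspur: 30% × 81% = 24.3%.
Total: 13.86% + 11.421% + 24.3% = 49.581%.
Rounded: 49.58%.

49.58%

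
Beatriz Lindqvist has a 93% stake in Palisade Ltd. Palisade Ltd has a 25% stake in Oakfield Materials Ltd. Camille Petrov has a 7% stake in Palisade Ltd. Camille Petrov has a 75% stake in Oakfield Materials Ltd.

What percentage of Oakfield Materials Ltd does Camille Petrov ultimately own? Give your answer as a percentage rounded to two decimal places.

76.75%

Camille reaches Oakfield along 2 paths.
Via Palisade: 7% × 25% = 1.75%.
Direct stake: 75% = 75%.
Total: 1.75% + 75% = 76.75%.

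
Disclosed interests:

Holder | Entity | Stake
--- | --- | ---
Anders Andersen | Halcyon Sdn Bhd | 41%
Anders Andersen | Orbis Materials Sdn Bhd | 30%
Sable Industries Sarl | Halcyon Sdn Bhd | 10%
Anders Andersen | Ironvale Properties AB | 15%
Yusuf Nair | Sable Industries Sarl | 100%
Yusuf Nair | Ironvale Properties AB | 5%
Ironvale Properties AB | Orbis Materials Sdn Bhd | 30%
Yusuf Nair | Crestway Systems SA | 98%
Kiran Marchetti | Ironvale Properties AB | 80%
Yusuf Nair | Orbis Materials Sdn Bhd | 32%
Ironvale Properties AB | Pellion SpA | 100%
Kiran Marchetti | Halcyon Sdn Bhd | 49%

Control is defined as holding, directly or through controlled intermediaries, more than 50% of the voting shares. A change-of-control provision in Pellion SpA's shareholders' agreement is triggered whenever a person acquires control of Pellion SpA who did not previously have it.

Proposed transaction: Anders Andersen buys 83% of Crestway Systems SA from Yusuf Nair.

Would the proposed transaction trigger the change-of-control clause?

The purchase adds only to Anders's holdings (Yusuf's stake shrinks), so Anders is the only person who could newly come to control Pellion.
Anders's largest direct stake is 41% in Halcyon, which does not meet the threshold, so Anders controls no company.
Neither Anders nor any entity Anders controls holds any voting interest in Pellion.
So before the transaction, Anders does not control Pellion.
After the purchase, Anders holds 83% of Crestway directly, and Yusuf's stake falls to 15%.
Anders holds 83% of Crestway, so Anders controls Crestway.
After the transaction, neither Anders nor any entity Anders controls holds a voting interest in Pellion, so Anders still does not control it.
No new person acquires control, so the clause is not triggered.

No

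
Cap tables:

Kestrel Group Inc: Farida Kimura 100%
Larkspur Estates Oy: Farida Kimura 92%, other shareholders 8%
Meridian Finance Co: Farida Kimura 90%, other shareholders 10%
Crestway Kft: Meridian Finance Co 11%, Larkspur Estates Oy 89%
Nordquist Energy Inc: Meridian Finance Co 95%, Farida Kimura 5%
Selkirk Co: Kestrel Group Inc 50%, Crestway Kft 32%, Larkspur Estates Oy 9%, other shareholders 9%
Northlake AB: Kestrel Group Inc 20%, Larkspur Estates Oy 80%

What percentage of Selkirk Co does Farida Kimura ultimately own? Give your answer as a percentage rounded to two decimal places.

87.65%

Farida reaches Selkirk along 4 paths.
Via Kestrel: 100% × 50% = 50%.
Via Meridian → Crestway: 90% × 11% × 32% = 3.168%.
Via Larkspur → Crestway: 92% × 89% × 32% = 26.2016%.
Via Larkspur: 92% × 9% = 8.28%.
Total: 50% + 3.168% + 26.2016% + 8.28% = 87.6496%.
Rounded: 87.65%.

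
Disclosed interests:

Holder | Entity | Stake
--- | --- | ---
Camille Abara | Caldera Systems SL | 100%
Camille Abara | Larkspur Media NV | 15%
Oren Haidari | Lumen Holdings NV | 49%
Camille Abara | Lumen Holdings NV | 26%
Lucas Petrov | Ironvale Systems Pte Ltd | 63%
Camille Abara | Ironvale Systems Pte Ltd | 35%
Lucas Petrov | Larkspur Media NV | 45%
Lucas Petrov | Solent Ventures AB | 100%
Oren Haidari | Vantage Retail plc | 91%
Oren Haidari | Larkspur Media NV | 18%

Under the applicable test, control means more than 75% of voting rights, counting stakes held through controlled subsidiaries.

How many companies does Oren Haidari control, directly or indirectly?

Oren holds 91% of Vantage, so Oren controls Vantage.
No other company's threshold is met.
Oren controls 1 company.

1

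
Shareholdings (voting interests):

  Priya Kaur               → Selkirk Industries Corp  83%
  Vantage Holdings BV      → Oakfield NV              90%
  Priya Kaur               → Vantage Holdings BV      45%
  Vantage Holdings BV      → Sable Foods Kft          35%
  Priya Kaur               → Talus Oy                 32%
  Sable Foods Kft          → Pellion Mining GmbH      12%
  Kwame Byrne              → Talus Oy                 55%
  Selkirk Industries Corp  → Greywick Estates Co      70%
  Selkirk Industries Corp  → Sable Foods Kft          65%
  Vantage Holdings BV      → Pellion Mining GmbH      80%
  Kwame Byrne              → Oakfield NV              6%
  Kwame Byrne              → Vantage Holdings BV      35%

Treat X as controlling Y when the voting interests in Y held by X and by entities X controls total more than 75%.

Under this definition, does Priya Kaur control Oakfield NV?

No

Priya holds 83% of Selkirk, so Priya controls Selkirk.
Neither Priya nor any entity Priya controls holds any voting interest in Oakfield.
So Priya does not control Oakfield.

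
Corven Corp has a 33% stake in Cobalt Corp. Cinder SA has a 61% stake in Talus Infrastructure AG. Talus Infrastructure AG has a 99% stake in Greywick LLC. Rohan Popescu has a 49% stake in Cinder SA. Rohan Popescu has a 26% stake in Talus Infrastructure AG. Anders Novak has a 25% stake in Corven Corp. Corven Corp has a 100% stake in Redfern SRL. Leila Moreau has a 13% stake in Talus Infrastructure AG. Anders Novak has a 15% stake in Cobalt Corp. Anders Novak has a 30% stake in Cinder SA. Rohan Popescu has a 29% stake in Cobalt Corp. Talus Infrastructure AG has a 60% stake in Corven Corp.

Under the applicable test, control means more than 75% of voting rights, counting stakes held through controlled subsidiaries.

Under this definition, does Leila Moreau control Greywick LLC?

No

Leila's largest direct stake is 13% in Talus, which does not meet the threshold, so Leila controls no company.
Neither Leila nor any entity Leila controls holds any voting interest in Greywick.
So Leila does not control Greywick.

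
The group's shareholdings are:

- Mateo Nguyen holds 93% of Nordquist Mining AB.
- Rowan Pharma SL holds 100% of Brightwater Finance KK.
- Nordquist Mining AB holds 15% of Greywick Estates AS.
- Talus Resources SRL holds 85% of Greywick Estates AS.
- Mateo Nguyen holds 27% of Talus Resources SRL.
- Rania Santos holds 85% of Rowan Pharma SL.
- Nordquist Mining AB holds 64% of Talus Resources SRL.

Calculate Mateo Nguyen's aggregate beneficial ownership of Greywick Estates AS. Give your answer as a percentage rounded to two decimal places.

Mateo reaches Greywick along 3 paths.
Via Nordquist: 93% × 15% = 13.95%.
Via Talus: 27% × 85% = 22.95%.
Via Nordquist → Talus: 93% × 64% × 85% = 50.592%.
Total: 13.95% + 22.95% + 50.592% = 87.492%.
Rounded: 87.49%.

87.49%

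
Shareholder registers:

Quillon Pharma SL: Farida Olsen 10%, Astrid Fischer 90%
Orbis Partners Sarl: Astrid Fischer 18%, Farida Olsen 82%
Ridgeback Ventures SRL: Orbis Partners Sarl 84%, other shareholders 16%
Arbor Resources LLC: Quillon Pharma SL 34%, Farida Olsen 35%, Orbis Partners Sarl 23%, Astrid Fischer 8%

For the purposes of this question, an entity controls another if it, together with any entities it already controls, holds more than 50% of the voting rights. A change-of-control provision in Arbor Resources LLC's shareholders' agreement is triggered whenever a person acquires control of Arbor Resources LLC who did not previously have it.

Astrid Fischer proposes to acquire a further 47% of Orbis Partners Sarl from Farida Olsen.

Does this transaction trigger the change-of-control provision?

Yes

The purchase adds only to Astrid's holdings (Farida's stake shrinks), so Astrid is the only person who could newly come to control Arbor.
Astrid holds 90% of Quillon, so Astrid controls Quillon.
In Arbor, Astrid's side holds only 34% + 8% = 42%, not > 50%.
So before the transaction, Astrid does not control Arbor.
After the purchase, Astrid's direct stake in Orbis rises to 18% + 47% = 65%, and Farida's stake falls to 35%.
Astrid holds 65% of Orbis, so Astrid controls Orbis.
Quillon and Orbis and Astrid together hold 34% + 23% + 8% = 65% of Arbor, so Astrid controls Arbor.
Astrid did not control Arbor before and does after, so the clause is triggered.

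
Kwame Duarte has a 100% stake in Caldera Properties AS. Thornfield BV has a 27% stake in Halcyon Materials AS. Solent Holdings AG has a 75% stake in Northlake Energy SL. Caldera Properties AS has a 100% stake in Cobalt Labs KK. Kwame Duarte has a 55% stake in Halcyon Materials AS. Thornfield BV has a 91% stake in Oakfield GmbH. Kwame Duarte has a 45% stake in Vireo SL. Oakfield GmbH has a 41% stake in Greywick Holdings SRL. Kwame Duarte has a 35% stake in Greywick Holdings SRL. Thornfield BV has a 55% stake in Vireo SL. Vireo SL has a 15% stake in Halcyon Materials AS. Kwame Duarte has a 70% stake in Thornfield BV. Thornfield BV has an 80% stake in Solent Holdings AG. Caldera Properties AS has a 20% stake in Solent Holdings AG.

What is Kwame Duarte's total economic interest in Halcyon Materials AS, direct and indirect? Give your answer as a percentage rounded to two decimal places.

Kwame reaches Halcyon along 4 paths.
Via Thornfield: 70% × 27% = 18.9%.
Direct stake: 55% = 55%.
Via Vireo: 45% × 15% = 6.75%.
Via Thornfield → Vireo: 70% × 55% × 15% = 5.775%.
Total: 18.9% + 55% + 6.75% + 5.775% = 86.425%.
Rounded: 86.43%.

86.43%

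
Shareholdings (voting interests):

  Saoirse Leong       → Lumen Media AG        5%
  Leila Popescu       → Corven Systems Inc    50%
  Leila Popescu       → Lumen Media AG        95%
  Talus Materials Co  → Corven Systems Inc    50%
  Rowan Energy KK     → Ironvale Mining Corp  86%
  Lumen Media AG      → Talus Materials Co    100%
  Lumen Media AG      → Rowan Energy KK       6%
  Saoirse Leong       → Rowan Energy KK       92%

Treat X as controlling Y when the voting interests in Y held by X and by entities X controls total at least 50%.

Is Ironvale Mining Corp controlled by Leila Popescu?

Leila holds 95% of Lumen, so Leila controls Lumen.
Lumen holds 100% of Talus, so Leila controls Talus.
Leila and Talus together hold 50% + 50% = 100% of Corven, so Leila controls Corven.
Neither Leila nor any entity Leila controls holds any voting interest in Ironvale.
So Leila does not control Ironvale.

No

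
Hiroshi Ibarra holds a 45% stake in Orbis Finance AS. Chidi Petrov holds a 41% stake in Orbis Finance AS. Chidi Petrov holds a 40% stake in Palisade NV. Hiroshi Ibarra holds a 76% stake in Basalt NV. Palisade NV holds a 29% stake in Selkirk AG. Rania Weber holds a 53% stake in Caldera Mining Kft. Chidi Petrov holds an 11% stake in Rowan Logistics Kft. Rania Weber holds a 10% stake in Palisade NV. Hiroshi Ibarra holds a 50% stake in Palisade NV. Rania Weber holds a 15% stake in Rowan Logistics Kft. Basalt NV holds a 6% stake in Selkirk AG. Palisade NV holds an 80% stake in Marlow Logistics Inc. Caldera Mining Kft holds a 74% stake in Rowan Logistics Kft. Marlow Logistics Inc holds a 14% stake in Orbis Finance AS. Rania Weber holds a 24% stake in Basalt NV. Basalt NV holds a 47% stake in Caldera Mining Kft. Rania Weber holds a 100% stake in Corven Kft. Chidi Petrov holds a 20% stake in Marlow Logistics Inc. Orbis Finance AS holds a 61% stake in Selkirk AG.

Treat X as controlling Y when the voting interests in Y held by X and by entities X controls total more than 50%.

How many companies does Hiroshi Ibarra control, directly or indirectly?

1

Hiroshi holds 76% of Basalt, so Hiroshi controls Basalt.
No other company's threshold is met.
Hiroshi controls 1 company.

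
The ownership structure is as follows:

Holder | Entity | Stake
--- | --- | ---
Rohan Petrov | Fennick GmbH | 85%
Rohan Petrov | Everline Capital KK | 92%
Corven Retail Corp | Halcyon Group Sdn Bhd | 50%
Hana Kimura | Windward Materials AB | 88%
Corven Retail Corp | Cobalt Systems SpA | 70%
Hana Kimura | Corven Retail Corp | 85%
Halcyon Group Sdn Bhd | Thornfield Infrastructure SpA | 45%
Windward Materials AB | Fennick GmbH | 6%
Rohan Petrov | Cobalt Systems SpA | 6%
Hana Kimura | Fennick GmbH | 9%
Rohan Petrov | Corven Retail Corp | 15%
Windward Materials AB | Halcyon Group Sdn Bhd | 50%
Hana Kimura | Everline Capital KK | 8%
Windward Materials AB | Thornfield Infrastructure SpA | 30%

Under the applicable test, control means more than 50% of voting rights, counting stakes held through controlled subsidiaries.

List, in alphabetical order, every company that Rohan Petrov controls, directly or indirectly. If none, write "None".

Rohan holds 92% of Everline, so Rohan controls Everline.
Rohan holds 85% of Fennick, so Rohan controls Fennick.
No other company's threshold is met.

Everline Capital KK, Fennick GmbH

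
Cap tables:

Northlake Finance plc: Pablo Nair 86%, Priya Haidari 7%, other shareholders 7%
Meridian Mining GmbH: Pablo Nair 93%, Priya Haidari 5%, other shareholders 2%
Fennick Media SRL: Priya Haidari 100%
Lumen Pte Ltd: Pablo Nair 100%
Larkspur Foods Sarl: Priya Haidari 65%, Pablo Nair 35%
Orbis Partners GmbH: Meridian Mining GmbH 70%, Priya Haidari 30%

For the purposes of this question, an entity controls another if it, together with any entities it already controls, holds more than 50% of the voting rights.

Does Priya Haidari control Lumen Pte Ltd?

Priya holds 100% of Fennick, so Priya controls Fennick.
Priya holds 65% of Larkspur, so Priya controls Larkspur.
Neither Priya nor any entity Priya controls holds any voting interest in Lumen.
So Priya does not control Lumen.

No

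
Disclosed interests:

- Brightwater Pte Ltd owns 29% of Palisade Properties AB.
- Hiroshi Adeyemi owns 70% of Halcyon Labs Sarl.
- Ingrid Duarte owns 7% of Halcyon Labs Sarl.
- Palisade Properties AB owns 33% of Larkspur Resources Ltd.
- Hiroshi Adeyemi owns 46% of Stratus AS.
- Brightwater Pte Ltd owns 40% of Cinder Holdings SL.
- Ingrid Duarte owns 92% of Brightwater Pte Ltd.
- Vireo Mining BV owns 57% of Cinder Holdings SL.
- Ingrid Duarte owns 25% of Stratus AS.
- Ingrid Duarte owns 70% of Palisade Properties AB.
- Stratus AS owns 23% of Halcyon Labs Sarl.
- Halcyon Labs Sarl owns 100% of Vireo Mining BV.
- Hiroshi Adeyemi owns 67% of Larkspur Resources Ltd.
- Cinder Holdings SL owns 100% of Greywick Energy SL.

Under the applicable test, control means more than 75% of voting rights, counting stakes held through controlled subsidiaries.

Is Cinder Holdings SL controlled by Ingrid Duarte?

No

Ingrid holds 92% of Brightwater, so Ingrid controls Brightwater.
Brightwater and Ingrid together hold 29% + 70% = 99% of Palisade, so Ingrid controls Palisade.
In Cinder, Ingrid's side holds only 40%, not > 75%.
So Ingrid does not control Cinder.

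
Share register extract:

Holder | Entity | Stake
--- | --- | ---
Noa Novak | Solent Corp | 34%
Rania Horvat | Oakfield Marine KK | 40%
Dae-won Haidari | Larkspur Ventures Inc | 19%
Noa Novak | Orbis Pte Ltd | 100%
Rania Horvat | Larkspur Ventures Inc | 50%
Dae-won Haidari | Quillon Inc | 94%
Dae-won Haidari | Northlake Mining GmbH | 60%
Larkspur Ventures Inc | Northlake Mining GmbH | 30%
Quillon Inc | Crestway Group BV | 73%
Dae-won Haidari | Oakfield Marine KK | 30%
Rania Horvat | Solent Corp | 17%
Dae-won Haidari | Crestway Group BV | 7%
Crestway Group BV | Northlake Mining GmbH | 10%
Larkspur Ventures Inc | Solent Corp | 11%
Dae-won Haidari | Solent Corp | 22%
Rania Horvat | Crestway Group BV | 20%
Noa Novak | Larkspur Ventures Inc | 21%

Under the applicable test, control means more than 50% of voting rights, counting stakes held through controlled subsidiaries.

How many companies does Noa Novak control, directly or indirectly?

Noa holds 100% of Orbis, so Noa controls Orbis.
No other company's threshold is met.
Noa controls 1 company.

1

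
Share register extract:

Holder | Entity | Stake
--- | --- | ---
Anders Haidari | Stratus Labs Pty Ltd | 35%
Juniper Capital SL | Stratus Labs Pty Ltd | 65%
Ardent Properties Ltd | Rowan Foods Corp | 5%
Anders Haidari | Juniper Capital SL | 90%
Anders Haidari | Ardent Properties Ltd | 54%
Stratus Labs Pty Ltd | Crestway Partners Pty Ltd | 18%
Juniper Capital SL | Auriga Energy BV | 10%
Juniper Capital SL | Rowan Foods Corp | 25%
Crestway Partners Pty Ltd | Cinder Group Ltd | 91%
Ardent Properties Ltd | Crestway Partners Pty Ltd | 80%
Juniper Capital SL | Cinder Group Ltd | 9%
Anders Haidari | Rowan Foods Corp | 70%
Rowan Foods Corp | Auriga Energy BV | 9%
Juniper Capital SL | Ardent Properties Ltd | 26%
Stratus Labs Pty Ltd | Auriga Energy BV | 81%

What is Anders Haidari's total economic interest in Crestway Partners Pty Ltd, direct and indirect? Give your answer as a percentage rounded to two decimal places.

Anders reaches Crestway along 4 paths.
Via Juniper → Stratus: 90% × 65% × 18% = 10.53%.
Via Stratus: 35% × 18% = 6.3%.
Via Ardent: 54% × 80% = 43.2%.
Via Juniper → Ardent: 90% × 26% × 80% = 18.72%.
Total: 10.53% + 6.3% + 43.2% + 18.72% = 78.75%.

78.75%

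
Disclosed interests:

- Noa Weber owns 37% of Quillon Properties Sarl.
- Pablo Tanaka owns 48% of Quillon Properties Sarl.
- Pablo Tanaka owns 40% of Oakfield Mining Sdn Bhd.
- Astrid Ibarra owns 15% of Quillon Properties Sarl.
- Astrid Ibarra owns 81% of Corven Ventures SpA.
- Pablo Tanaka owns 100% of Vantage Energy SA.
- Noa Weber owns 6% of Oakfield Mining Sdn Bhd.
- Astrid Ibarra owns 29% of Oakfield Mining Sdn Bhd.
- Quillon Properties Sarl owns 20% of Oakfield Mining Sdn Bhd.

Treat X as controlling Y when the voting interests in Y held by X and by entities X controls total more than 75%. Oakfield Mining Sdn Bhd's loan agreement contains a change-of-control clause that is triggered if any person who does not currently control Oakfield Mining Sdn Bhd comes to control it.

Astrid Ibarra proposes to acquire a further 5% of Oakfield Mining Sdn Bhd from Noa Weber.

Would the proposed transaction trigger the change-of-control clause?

The purchase adds only to Astrid's holdings (Noa's stake shrinks), so Astrid is the only person who could newly come to control Oakfield.
Astrid holds 81% of Corven, so Astrid controls Corven.
In Oakfield, Astrid's side holds only 29%, not > 75%.
So before the transaction, Astrid does not control Oakfield.
After the purchase, Astrid's direct stake in Oakfield rises to 29% + 5% = 34%, and Noa's stake falls to 1%.
After the transaction, Astrid's side holds 34% of Oakfield, not > 75%, so Astrid still does not control Oakfield.
No new person acquires control, so the clause is not triggered.

No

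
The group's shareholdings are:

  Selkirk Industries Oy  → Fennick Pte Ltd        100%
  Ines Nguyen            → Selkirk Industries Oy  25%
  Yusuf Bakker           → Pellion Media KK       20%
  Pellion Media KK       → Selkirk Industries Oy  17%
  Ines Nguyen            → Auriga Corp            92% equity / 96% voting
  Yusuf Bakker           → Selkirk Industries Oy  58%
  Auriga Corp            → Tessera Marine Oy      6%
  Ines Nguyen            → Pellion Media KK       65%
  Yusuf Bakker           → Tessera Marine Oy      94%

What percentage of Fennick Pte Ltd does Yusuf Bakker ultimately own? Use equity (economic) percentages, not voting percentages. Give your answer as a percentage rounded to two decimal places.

Yusuf reaches Fennick along 2 paths.
Via Pellion → Selkirk: 20% × 17% × 100% = 3.4%.
Via Selkirk: 58% × 100% = 58%.
Total: 3.4% + 58% = 61.4%.
Rounded: 61.40%.

61.40%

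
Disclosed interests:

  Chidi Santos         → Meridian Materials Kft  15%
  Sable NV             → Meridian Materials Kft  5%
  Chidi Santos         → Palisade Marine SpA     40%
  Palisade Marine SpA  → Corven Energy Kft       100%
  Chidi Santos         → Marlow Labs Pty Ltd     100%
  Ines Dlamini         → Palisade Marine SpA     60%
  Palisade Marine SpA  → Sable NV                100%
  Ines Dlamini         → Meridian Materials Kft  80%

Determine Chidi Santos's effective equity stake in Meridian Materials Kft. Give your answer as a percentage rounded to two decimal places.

17.00%

Chidi reaches Meridian along 2 paths.
Direct stake: 15% = 15%.
Via Palisade → Sable: 40% × 100% × 5% = 2%.
Total: 15% + 2% = 17%.
Rounded: 17.00%.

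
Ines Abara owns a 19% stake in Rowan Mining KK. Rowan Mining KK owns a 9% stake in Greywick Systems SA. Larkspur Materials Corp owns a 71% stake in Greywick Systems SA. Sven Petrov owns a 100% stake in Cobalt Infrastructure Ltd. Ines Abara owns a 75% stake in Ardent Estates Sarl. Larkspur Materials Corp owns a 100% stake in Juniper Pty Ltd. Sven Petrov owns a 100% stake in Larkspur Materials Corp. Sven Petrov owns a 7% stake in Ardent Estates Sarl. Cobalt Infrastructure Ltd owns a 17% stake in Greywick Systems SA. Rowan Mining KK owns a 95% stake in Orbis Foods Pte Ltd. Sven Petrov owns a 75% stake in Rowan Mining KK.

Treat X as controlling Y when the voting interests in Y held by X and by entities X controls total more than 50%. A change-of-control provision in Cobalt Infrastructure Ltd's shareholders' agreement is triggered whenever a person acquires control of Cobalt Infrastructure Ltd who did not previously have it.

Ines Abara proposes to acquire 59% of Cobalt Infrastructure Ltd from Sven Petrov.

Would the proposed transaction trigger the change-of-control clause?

The purchase adds only to Ines's holdings (Sven's stake shrinks), so Ines is the only person who could newly come to control Cobalt.
Ines holds 75% of Ardent, so Ines controls Ardent.
Neither Ines nor any entity Ines controls holds any voting interest in Cobalt.
So before the transaction, Ines does not control Cobalt.
After the purchase, Ines holds 59% of Cobalt directly, and Sven's stake falls to 41%.
Ines holds 59% of Cobalt, so Ines controls Cobalt.
Ines did not control Cobalt before and does after, so the clause is triggered.

Yes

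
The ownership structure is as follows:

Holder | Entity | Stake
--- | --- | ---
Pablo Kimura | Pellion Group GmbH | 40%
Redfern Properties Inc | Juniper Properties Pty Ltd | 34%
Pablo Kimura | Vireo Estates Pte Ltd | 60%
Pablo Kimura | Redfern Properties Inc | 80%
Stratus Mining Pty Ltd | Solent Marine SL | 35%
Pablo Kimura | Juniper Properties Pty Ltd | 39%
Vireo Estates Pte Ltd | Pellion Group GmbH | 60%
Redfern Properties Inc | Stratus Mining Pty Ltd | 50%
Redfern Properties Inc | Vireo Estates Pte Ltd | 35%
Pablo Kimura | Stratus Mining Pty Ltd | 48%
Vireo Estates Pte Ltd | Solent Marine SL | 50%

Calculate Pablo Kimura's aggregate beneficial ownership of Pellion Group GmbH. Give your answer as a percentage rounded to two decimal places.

92.80%

Pablo reaches Pellion along 3 paths.
Via Vireo: 60% × 60% = 36%.
Via Redfern → Vireo: 80% × 35% × 60% = 16.8%.
Direct stake: 40% = 40%.
Total: 36% + 16.8% + 40% = 92.8%.
Rounded: 92.80%.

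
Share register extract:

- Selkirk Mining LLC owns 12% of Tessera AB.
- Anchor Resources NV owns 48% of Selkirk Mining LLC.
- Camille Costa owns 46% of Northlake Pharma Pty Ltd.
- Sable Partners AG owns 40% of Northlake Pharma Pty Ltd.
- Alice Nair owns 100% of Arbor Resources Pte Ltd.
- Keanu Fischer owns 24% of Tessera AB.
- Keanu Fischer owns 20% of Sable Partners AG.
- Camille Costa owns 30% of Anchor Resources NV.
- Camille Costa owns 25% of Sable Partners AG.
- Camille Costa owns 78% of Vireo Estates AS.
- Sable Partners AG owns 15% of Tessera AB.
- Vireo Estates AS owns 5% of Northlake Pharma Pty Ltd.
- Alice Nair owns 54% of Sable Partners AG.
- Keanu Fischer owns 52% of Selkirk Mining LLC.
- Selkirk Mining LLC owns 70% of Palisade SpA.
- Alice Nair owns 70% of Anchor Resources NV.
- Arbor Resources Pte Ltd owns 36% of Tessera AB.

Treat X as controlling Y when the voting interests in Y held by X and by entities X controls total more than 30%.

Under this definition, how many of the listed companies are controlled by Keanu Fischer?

3

Keanu holds 52% of Selkirk, so Keanu controls Selkirk.
Selkirk holds 70% of Palisade, so Keanu controls Palisade.
Keanu and Selkirk together hold 24% + 12% = 36% of Tessera, so Keanu controls Tessera.
No other company's threshold is met.
Keanu controls 3 companies.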